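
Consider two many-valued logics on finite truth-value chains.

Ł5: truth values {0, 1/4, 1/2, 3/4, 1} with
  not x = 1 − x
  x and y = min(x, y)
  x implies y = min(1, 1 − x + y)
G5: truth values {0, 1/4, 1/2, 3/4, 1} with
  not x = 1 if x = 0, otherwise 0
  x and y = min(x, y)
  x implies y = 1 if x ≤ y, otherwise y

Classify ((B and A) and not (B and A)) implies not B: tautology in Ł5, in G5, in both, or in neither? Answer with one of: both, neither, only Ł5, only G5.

only G5

In Ł5: at A = 1/4, B = 1 the value is 3/4 — not a tautology.
In G5: every assignment gives 1 — tautology.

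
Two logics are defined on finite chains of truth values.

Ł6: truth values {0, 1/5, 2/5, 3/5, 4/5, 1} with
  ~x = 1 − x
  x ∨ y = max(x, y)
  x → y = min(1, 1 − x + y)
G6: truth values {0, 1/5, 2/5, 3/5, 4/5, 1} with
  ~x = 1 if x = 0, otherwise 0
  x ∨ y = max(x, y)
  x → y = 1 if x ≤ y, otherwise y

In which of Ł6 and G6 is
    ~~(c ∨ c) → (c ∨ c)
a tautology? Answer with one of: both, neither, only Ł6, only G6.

In Ł6: every assignment gives 1 — tautology.
In G6: at c = 1/5 the value is 1/5 — not a tautology.

only Ł6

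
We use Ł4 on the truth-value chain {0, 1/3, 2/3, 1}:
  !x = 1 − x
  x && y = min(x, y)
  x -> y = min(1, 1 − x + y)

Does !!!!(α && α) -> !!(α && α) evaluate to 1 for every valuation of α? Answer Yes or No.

Yes

α = 0 ↦ 1
α = 1/3 ↦ 1
α = 2/3 ↦ 1
α = 1 ↦ 1
Every assignment gives a value ≥ 1.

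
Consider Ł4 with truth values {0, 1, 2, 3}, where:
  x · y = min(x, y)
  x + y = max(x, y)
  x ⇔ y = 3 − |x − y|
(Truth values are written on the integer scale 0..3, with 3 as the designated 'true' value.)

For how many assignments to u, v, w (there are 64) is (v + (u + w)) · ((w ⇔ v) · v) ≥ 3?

4

value 3: 4 assignments (counts)
value 2: 16 assignments
value 1: 24 assignments
value 0: 20 assignments
So 4 of the 64 assignments meet the threshold.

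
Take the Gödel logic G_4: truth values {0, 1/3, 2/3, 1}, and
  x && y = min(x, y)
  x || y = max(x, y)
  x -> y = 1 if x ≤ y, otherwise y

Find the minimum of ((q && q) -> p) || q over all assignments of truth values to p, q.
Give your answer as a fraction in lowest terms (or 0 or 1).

Take p = 0, q = 1/3:
q && q = 1/3 && 1/3 = 1/3
(q && q) -> p = 1/3 -> 0 = 0
((q && q) -> p) || q = 0 || 1/3 = 1/3
No assignment yields a value below 1/3, so this is the minimum.

1/3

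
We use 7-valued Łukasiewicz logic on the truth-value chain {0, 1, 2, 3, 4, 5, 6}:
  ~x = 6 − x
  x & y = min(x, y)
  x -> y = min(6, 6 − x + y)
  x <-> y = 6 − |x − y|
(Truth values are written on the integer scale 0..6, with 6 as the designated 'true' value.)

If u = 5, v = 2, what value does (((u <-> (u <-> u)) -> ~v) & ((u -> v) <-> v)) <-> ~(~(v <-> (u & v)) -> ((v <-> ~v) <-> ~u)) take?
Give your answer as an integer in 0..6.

u <-> u = 5 <-> 5 = 6
u <-> (u <-> u) = 5 <-> 6 = 5
~v = ~2 = 4
(u <-> (u <-> u)) -> ~v = 5 -> 4 = 5
u -> v = 5 -> 2 = 3
(u -> v) <-> v = 3 <-> 2 = 5
((u <-> (u <-> u)) -> ~v) & ((u -> v) <-> v) = 5 & 5 = 5
u & v = 5 & 2 = 2
v <-> (u & v) = 2 <-> 2 = 6
~(v <-> (u & v)) = ~6 = 0
~v = ~2 = 4
v <-> ~v = 2 <-> 4 = 4
~u = ~5 = 1
(v <-> ~v) <-> ~u = 4 <-> 1 = 3
~(v <-> (u & v)) -> ((v <-> ~v) <-> ~u) = 0 -> 3 = 6
~(~(v <-> (u & v)) -> ((v <-> ~v) <-> ~u)) = ~6 = 0
(((u <-> (u <-> u)) -> ~v) & ((u -> v) <-> v)) <-> ~(~(v <-> (u & v)) -> ((v <-> ~v) <-> ~u)) = 5 <-> 0 = 1

1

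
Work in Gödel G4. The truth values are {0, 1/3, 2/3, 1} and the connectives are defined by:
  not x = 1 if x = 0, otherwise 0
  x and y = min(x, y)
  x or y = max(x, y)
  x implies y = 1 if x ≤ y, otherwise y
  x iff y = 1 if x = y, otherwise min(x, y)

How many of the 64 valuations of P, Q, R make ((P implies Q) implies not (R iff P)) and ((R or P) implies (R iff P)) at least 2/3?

5

value 1: 3 assignments (counts)
value 2/3: 2 assignments (counts)
value 1/3: 4 assignments
value 0: 55 assignments
So 5 of the 64 assignments meet the threshold.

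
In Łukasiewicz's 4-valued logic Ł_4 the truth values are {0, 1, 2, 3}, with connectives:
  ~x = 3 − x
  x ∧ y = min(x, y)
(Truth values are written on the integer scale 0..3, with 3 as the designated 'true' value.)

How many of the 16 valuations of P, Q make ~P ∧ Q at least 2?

P = 0, Q = 0 ↦ 0  <
P = 0, Q = 1 ↦ 1  <
P = 0, Q = 2 ↦ 2  ≥
P = 0, Q = 3 ↦ 3  ≥
P = 1, Q = 0 ↦ 0  <
P = 1, Q = 1 ↦ 1  <
P = 1, Q = 2 ↦ 2  ≥
P = 1, Q = 3 ↦ 2  ≥
P = 2, Q = 0 ↦ 0  <
P = 2, Q = 1 ↦ 1  <
P = 2, Q = 2 ↦ 1  <
P = 2, Q = 3 ↦ 1  <
P = 3, Q = 0 ↦ 0  <
P = 3, Q = 1 ↦ 0  <
P = 3, Q = 2 ↦ 0  <
P = 3, Q = 3 ↦ 0  <
So 4 of the 16 assignments meet the threshold.

4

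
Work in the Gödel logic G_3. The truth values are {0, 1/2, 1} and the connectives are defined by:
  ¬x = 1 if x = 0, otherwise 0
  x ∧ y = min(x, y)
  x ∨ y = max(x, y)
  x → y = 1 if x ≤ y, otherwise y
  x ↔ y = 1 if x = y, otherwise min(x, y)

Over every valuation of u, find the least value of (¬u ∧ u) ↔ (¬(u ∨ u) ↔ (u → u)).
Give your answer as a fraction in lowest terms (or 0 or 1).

Take u = 0:
¬u = ¬0 = 1
¬u ∧ u = 1 ∧ 0 = 0
u ∨ u = 0 ∨ 0 = 0
¬(u ∨ u) = ¬0 = 1
u → u = 0 → 0 = 1
¬(u ∨ u) ↔ (u → u) = 1 ↔ 1 = 1
(¬u ∧ u) ↔ (¬(u ∨ u) ↔ (u → u)) = 0 ↔ 1 = 0
No assignment yields a value below 0, so this is the minimum.

0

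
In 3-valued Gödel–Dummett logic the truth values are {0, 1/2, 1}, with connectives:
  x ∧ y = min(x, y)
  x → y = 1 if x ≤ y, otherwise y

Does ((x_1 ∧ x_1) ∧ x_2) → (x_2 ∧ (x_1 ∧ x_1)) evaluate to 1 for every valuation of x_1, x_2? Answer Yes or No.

x_1 = 0, x_2 = 0 ↦ 1
x_1 = 0, x_2 = 1/2 ↦ 1
x_1 = 0, x_2 = 1 ↦ 1
x_1 = 1/2, x_2 = 0 ↦ 1
x_1 = 1/2, x_2 = 1/2 ↦ 1
x_1 = 1/2, x_2 = 1 ↦ 1
x_1 = 1, x_2 = 0 ↦ 1
x_1 = 1, x_2 = 1/2 ↦ 1
x_1 = 1, x_2 = 1 ↦ 1
Every assignment gives a value ≥ 1.

Yes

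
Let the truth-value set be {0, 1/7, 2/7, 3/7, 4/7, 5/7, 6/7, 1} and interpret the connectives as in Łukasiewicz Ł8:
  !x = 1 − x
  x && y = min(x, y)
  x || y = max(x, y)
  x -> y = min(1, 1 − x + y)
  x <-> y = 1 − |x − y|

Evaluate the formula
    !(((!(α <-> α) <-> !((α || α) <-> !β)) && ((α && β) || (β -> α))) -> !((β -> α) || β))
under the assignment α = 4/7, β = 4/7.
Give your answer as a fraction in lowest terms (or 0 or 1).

α <-> α = 4/7 <-> 4/7 = 1
!(α <-> α) = !1 = 0
α || α = 4/7 || 4/7 = 4/7
!β = !4/7 = 3/7
(α || α) <-> !β = 4/7 <-> 3/7 = 6/7
!((α || α) <-> !β) = !6/7 = 1/7
!(α <-> α) <-> !((α || α) <-> !β) = 0 <-> 1/7 = 6/7
α && β = 4/7 && 4/7 = 4/7
β -> α = 4/7 -> 4/7 = 1
(α && β) || (β -> α) = 4/7 || 1 = 1
(!(α <-> α) <-> !((α || α) <-> !β)) && ((α && β) || (β -> α)) = 6/7 && 1 = 6/7
β -> α = 4/7 -> 4/7 = 1
(β -> α) || β = 1 || 4/7 = 1
!((β -> α) || β) = !1 = 0
((!(α <-> α) <-> !((α || α) <-> !β)) && ((α && β) || (β -> α))) -> !((β -> α) || β) = 6/7 -> 0 = 1/7
!(((!(α <-> α) <-> !((α || α) <-> !β)) && ((α && β) || (β -> α))) -> !((β -> α) || β)) = !1/7 = 6/7

6/7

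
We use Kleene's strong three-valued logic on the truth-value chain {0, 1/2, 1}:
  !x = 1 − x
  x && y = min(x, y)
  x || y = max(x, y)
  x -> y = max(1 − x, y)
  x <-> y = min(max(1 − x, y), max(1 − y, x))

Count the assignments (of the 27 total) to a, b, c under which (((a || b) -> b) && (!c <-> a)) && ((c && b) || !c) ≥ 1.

value 1: 2 assignments (counts)
value 1/2: 15 assignments
value 0: 10 assignments
So 2 of the 27 assignments meet the threshold.

2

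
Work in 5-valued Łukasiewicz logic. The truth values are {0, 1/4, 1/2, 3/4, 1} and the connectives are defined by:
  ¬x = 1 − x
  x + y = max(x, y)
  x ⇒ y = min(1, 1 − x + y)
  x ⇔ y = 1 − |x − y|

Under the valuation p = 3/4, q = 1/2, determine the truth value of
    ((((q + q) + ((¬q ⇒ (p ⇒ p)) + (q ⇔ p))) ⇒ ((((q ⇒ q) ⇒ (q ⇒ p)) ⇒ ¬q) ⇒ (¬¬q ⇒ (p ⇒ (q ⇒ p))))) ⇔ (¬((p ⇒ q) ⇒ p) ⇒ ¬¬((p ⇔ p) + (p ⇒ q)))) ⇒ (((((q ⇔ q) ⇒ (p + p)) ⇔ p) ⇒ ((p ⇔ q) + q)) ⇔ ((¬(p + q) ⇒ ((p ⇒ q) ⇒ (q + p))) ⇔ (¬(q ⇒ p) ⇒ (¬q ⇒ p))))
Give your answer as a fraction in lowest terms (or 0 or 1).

3/4

q + q = 1/2 + 1/2 = 1/2
¬q = ¬1/2 = 1/2
p ⇒ p = 3/4 ⇒ 3/4 = 1
¬q ⇒ (p ⇒ p) = 1/2 ⇒ 1 = 1
q ⇔ p = 1/2 ⇔ 3/4 = 3/4
(¬q ⇒ (p ⇒ p)) + (q ⇔ p) = 1 + 3/4 = 1
(q + q) + ((¬q ⇒ (p ⇒ p)) + (q ⇔ p)) = 1/2 + 1 = 1
q ⇒ q = 1/2 ⇒ 1/2 = 1
q ⇒ p = 1/2 ⇒ 3/4 = 1
(q ⇒ q) ⇒ (q ⇒ p) = 1 ⇒ 1 = 1
¬q = ¬1/2 = 1/2
((q ⇒ q) ⇒ (q ⇒ p)) ⇒ ¬q = 1 ⇒ 1/2 = 1/2
¬q = ¬1/2 = 1/2
¬¬q = ¬1/2 = 1/2
q ⇒ p = 1/2 ⇒ 3/4 = 1
p ⇒ (q ⇒ p) = 3/4 ⇒ 1 = 1
¬¬q ⇒ (p ⇒ (q ⇒ p)) = 1/2 ⇒ 1 = 1
(((q ⇒ q) ⇒ (q ⇒ p)) ⇒ ¬q) ⇒ (¬¬q ⇒ (p ⇒ (q ⇒ p))) = 1/2 ⇒ 1 = 1
((q + q) + ((¬q ⇒ (p ⇒ p)) + (q ⇔ p))) ⇒ ((((q ⇒ q) ⇒ (q ⇒ p)) ⇒ ¬q) ⇒ (¬¬q ⇒ (p ⇒ (q ⇒ p)))) = 1 ⇒ 1 = 1
p ⇒ q = 3/4 ⇒ 1/2 = 3/4
(p ⇒ q) ⇒ p = 3/4 ⇒ 3/4 = 1
¬((p ⇒ q) ⇒ p) = ¬1 = 0
p ⇔ p = 3/4 ⇔ 3/4 = 1
p ⇒ q = 3/4 ⇒ 1/2 = 3/4
(p ⇔ p) + (p ⇒ q) = 1 + 3/4 = 1
¬((p ⇔ p) + (p ⇒ q)) = ¬1 = 0
¬¬((p ⇔ p) + (p ⇒ q)) = ¬0 = 1
¬((p ⇒ q) ⇒ p) ⇒ ¬¬((p ⇔ p) + (p ⇒ q)) = 0 ⇒ 1 = 1
(((q + q) + ((¬q ⇒ (p ⇒ p)) + (q ⇔ p))) ⇒ ((((q ⇒ q) ⇒ (q ⇒ p)) ⇒ ¬q) ⇒ (¬¬q ⇒ (p ⇒ (q ⇒ p))))) ⇔ (¬((p ⇒ q) ⇒ p) ⇒ ¬¬((p ⇔ p) + (p ⇒ q))) = 1 ⇔ 1 = 1
q ⇔ q = 1/2 ⇔ 1/2 = 1
p + p = 3/4 + 3/4 = 3/4
(q ⇔ q) ⇒ (p + p) = 1 ⇒ 3/4 = 3/4
((q ⇔ q) ⇒ (p + p)) ⇔ p = 3/4 ⇔ 3/4 = 1
p ⇔ q = 3/4 ⇔ 1/2 = 3/4
(p ⇔ q) + q = 3/4 + 1/2 = 3/4
(((q ⇔ q) ⇒ (p + p)) ⇔ p) ⇒ ((p ⇔ q) + q) = 1 ⇒ 3/4 = 3/4
p + q = 3/4 + 1/2 = 3/4
¬(p + q) = ¬3/4 = 1/4
p ⇒ q = 3/4 ⇒ 1/2 = 3/4
q + p = 1/2 + 3/4 = 3/4
(p ⇒ q) ⇒ (q + p) = 3/4 ⇒ 3/4 = 1
¬(p + q) ⇒ ((p ⇒ q) ⇒ (q + p)) = 1/4 ⇒ 1 = 1
q ⇒ p = 1/2 ⇒ 3/4 = 1
¬(q ⇒ p) = ¬1 = 0
¬q = ¬1/2 = 1/2
¬q ⇒ p = 1/2 ⇒ 3/4 = 1
¬(q ⇒ p) ⇒ (¬q ⇒ p) = 0 ⇒ 1 = 1
(¬(p + q) ⇒ ((p ⇒ q) ⇒ (q + p))) ⇔ (¬(q ⇒ p) ⇒ (¬q ⇒ p)) = 1 ⇔ 1 = 1
((((q ⇔ q) ⇒ (p + p)) ⇔ p) ⇒ ((p ⇔ q) + q)) ⇔ ((¬(p + q) ⇒ ((p ⇒ q) ⇒ (q + p))) ⇔ (¬(q ⇒ p) ⇒ (¬q ⇒ p))) = 3/4 ⇔ 1 = 3/4
((((q + q) + ((¬q ⇒ (p ⇒ p)) + (q ⇔ p))) ⇒ ((((q ⇒ q) ⇒ (q ⇒ p)) ⇒ ¬q) ⇒ (¬¬q ⇒ (p ⇒ (q ⇒ p))))) ⇔ (¬((p ⇒ q) ⇒ p) ⇒ ¬¬((p ⇔ p) + (p ⇒ q)))) ⇒ (((((q ⇔ q) ⇒ (p + p)) ⇔ p) ⇒ ((p ⇔ q) + q)) ⇔ ((¬(p + q) ⇒ ((p ⇒ q) ⇒ (q + p))) ⇔ (¬(q ⇒ p) ⇒ (¬q ⇒ p)))) = 1 ⇒ 3/4 = 3/4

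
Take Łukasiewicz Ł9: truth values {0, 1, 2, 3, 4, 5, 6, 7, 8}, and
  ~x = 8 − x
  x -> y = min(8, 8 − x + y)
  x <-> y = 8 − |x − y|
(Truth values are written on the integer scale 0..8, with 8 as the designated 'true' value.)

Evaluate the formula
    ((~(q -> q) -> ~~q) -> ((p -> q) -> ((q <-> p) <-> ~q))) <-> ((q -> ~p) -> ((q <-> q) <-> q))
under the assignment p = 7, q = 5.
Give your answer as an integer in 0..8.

7

q -> q = 5 -> 5 = 8
~(q -> q) = ~8 = 0
~q = ~5 = 3
~~q = ~3 = 5
~(q -> q) -> ~~q = 0 -> 5 = 8
p -> q = 7 -> 5 = 6
q <-> p = 5 <-> 7 = 6
~q = ~5 = 3
(q <-> p) <-> ~q = 6 <-> 3 = 5
(p -> q) -> ((q <-> p) <-> ~q) = 6 -> 5 = 7
(~(q -> q) -> ~~q) -> ((p -> q) -> ((q <-> p) <-> ~q)) = 8 -> 7 = 7
~p = ~7 = 1
q -> ~p = 5 -> 1 = 4
q <-> q = 5 <-> 5 = 8
(q <-> q) <-> q = 8 <-> 5 = 5
(q -> ~p) -> ((q <-> q) <-> q) = 4 -> 5 = 8
((~(q -> q) -> ~~q) -> ((p -> q) -> ((q <-> p) <-> ~q))) <-> ((q -> ~p) -> ((q <-> q) <-> q)) = 7 <-> 8 = 7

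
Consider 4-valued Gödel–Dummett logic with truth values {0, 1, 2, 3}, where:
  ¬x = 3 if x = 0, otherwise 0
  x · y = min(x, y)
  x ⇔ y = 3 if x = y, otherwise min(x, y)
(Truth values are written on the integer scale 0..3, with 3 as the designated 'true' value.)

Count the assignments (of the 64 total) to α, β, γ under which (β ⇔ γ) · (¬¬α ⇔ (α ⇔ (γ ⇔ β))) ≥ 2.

18

value 3: 8 assignments (counts)
value 2: 10 assignments (counts)
value 1: 22 assignments
value 0: 24 assignments
So 18 of the 64 assignments meet the threshold.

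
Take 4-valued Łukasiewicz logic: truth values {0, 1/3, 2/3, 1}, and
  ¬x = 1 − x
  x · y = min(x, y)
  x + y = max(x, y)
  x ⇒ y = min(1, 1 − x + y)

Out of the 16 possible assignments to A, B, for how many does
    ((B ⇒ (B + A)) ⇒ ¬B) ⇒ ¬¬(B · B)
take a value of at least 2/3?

12

A = 0, B = 0 ↦ 0  <
A = 0, B = 1/3 ↦ 2/3  ≥
A = 0, B = 2/3 ↦ 1  ≥
A = 0, B = 1 ↦ 1  ≥
A = 1/3, B = 0 ↦ 0  <
A = 1/3, B = 1/3 ↦ 2/3  ≥
A = 1/3, B = 2/3 ↦ 1  ≥
A = 1/3, B = 1 ↦ 1  ≥
A = 2/3, B = 0 ↦ 0  <
A = 2/3, B = 1/3 ↦ 2/3  ≥
A = 2/3, B = 2/3 ↦ 1  ≥
A = 2/3, B = 1 ↦ 1  ≥
A = 1, B = 0 ↦ 0  <
A = 1, B = 1/3 ↦ 2/3  ≥
A = 1, B = 2/3 ↦ 1  ≥
A = 1, B = 1 ↦ 1  ≥
So 12 of the 16 assignments meet the threshold.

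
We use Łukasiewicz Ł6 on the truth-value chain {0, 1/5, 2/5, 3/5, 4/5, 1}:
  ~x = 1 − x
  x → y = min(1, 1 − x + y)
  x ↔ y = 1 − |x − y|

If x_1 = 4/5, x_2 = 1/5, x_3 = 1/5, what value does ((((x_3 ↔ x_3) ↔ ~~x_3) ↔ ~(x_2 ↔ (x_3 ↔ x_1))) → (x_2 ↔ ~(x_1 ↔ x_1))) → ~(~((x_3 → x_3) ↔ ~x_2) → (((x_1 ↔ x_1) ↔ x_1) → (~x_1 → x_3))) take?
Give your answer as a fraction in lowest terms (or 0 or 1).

x_3 ↔ x_3 = 1/5 ↔ 1/5 = 1
~x_3 = ~1/5 = 4/5
~~x_3 = ~4/5 = 1/5
(x_3 ↔ x_3) ↔ ~~x_3 = 1 ↔ 1/5 = 1/5
x_3 ↔ x_1 = 1/5 ↔ 4/5 = 2/5
x_2 ↔ (x_3 ↔ x_1) = 1/5 ↔ 2/5 = 4/5
~(x_2 ↔ (x_3 ↔ x_1)) = ~4/5 = 1/5
((x_3 ↔ x_3) ↔ ~~x_3) ↔ ~(x_2 ↔ (x_3 ↔ x_1)) = 1/5 ↔ 1/5 = 1
x_1 ↔ x_1 = 4/5 ↔ 4/5 = 1
~(x_1 ↔ x_1) = ~1 = 0
x_2 ↔ ~(x_1 ↔ x_1) = 1/5 ↔ 0 = 4/5
(((x_3 ↔ x_3) ↔ ~~x_3) ↔ ~(x_2 ↔ (x_3 ↔ x_1))) → (x_2 ↔ ~(x_1 ↔ x_1)) = 1 → 4/5 = 4/5
x_3 → x_3 = 1/5 → 1/5 = 1
~x_2 = ~1/5 = 4/5
(x_3 → x_3) ↔ ~x_2 = 1 ↔ 4/5 = 4/5
~((x_3 → x_3) ↔ ~x_2) = ~4/5 = 1/5
x_1 ↔ x_1 = 4/5 ↔ 4/5 = 1
(x_1 ↔ x_1) ↔ x_1 = 1 ↔ 4/5 = 4/5
~x_1 = ~4/5 = 1/5
~x_1 → x_3 = 1/5 → 1/5 = 1
((x_1 ↔ x_1) ↔ x_1) → (~x_1 → x_3) = 4/5 → 1 = 1
~((x_3 → x_3) ↔ ~x_2) → (((x_1 ↔ x_1) ↔ x_1) → (~x_1 → x_3)) = 1/5 → 1 = 1
~(~((x_3 → x_3) ↔ ~x_2) → (((x_1 ↔ x_1) ↔ x_1) → (~x_1 → x_3))) = ~1 = 0
((((x_3 ↔ x_3) ↔ ~~x_3) ↔ ~(x_2 ↔ (x_3 ↔ x_1))) → (x_2 ↔ ~(x_1 ↔ x_1))) → ~(~((x_3 → x_3) ↔ ~x_2) → (((x_1 ↔ x_1) ↔ x_1) → (~x_1 → x_3))) = 4/5 → 0 = 1/5

1/5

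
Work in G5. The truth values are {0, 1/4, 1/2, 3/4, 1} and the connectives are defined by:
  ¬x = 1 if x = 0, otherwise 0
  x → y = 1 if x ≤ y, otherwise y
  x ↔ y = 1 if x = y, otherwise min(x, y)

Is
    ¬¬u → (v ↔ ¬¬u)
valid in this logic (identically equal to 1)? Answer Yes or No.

Counterexample: take u = 1/4, v = 0.
¬u = ¬1/4 = 0
¬¬u = ¬0 = 1
¬u = ¬1/4 = 0
¬¬u = ¬0 = 1
v ↔ ¬¬u = 0 ↔ 1 = 0
¬¬u → (v ↔ ¬¬u) = 1 → 0 = 0
This gives 0 ≠ 1.

No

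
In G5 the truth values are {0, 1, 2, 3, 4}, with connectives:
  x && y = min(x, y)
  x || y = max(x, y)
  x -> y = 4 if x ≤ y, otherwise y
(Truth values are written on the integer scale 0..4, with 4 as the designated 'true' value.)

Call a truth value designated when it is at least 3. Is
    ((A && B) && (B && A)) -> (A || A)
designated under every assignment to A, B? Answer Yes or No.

At A = 4, B = 3, for instance:
A && B = 4 && 3 = 3
B && A = 3 && 4 = 3
(A && B) && (B && A) = 3 && 3 = 3
A || A = 4 || 4 = 4
((A && B) && (B && A)) -> (A || A) = 3 -> 4 = 4
and checking the remaining 24 assignments likewise gives ≥ 3 in every case.

Yes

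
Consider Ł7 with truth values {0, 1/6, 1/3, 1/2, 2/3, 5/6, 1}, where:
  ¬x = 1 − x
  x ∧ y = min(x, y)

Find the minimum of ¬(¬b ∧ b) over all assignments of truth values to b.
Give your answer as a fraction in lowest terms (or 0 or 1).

1/2

Take b = 1/2:
¬b = ¬1/2 = 1/2
¬b ∧ b = 1/2 ∧ 1/2 = 1/2
¬(¬b ∧ b) = ¬1/2 = 1/2
No assignment yields a value below 1/2, so this is the minimum.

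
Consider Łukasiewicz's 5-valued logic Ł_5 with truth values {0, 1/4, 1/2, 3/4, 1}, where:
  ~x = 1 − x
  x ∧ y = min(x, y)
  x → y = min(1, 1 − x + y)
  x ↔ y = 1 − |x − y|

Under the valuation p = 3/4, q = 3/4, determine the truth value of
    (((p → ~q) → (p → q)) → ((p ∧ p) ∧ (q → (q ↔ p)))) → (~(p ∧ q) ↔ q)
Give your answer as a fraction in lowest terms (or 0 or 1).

3/4

~q = ~3/4 = 1/4
p → ~q = 3/4 → 1/4 = 1/2
p → q = 3/4 → 3/4 = 1
(p → ~q) → (p → q) = 1/2 → 1 = 1
p ∧ p = 3/4 ∧ 3/4 = 3/4
q ↔ p = 3/4 ↔ 3/4 = 1
q → (q ↔ p) = 3/4 → 1 = 1
(p ∧ p) ∧ (q → (q ↔ p)) = 3/4 ∧ 1 = 3/4
((p → ~q) → (p → q)) → ((p ∧ p) ∧ (q → (q ↔ p))) = 1 → 3/4 = 3/4
p ∧ q = 3/4 ∧ 3/4 = 3/4
~(p ∧ q) = ~3/4 = 1/4
~(p ∧ q) ↔ q = 1/4 ↔ 3/4 = 1/2
(((p → ~q) → (p → q)) → ((p ∧ p) ∧ (q → (q ↔ p)))) → (~(p ∧ q) ↔ q) = 3/4 → 1/2 = 3/4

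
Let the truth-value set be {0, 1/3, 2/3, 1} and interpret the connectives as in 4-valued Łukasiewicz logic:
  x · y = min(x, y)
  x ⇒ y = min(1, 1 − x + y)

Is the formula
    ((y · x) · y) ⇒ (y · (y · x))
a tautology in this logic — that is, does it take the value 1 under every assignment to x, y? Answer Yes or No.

x = 0, y = 0 ↦ 1
x = 0, y = 1/3 ↦ 1
x = 0, y = 2/3 ↦ 1
x = 0, y = 1 ↦ 1
x = 1/3, y = 0 ↦ 1
x = 1/3, y = 1/3 ↦ 1
x = 1/3, y = 2/3 ↦ 1
x = 1/3, y = 1 ↦ 1
x = 2/3, y = 0 ↦ 1
x = 2/3, y = 1/3 ↦ 1
x = 2/3, y = 2/3 ↦ 1
x = 2/3, y = 1 ↦ 1
x = 1, y = 0 ↦ 1
x = 1, y = 1/3 ↦ 1
x = 1, y = 2/3 ↦ 1
x = 1, y = 1 ↦ 1
Every assignment gives a value ≥ 1.

Yes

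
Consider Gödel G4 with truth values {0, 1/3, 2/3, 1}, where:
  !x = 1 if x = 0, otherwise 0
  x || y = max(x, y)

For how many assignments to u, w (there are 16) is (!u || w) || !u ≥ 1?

7

u = 0, w = 0 ↦ 1  ≥
u = 0, w = 1/3 ↦ 1  ≥
u = 0, w = 2/3 ↦ 1  ≥
u = 0, w = 1 ↦ 1  ≥
u = 1/3, w = 0 ↦ 0  <
u = 1/3, w = 1/3 ↦ 1/3  <
u = 1/3, w = 2/3 ↦ 2/3  <
u = 1/3, w = 1 ↦ 1  ≥
u = 2/3, w = 0 ↦ 0  <
u = 2/3, w = 1/3 ↦ 1/3  <
u = 2/3, w = 2/3 ↦ 2/3  <
u = 2/3, w = 1 ↦ 1  ≥
u = 1, w = 0 ↦ 0  <
u = 1, w = 1/3 ↦ 1/3  <
u = 1, w = 2/3 ↦ 2/3  <
u = 1, w = 1 ↦ 1  ≥
So 7 of the 16 assignments meet the threshold.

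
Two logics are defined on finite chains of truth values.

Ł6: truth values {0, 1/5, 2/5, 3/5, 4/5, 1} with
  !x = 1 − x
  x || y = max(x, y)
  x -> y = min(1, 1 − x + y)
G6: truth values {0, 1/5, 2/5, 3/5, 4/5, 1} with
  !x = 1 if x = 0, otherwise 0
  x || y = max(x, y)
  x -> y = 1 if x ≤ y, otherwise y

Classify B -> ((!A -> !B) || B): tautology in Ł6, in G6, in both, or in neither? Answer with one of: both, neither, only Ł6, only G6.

In Ł6: every assignment gives 1 — tautology.
In G6: every assignment gives 1 — tautology.

both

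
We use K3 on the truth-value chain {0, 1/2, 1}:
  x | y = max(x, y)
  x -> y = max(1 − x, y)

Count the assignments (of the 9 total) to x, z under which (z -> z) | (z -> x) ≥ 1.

x = 0, z = 0 ↦ 1  ≥
x = 0, z = 1/2 ↦ 1/2  <
x = 0, z = 1 ↦ 1  ≥
x = 1/2, z = 0 ↦ 1  ≥
x = 1/2, z = 1/2 ↦ 1/2  <
x = 1/2, z = 1 ↦ 1  ≥
x = 1, z = 0 ↦ 1  ≥
x = 1, z = 1/2 ↦ 1  ≥
x = 1, z = 1 ↦ 1  ≥
So 7 of the 9 assignments meet the threshold.

7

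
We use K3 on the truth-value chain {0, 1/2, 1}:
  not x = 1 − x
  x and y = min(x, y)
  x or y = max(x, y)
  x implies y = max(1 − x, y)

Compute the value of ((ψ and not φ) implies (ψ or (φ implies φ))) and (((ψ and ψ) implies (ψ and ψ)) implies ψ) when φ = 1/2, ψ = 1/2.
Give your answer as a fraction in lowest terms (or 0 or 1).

1/2

not φ = not 1/2 = 1/2
ψ and not φ = 1/2 and 1/2 = 1/2
φ implies φ = 1/2 implies 1/2 = 1/2
ψ or (φ implies φ) = 1/2 or 1/2 = 1/2
(ψ and not φ) implies (ψ or (φ implies φ)) = 1/2 implies 1/2 = 1/2
ψ and ψ = 1/2 and 1/2 = 1/2
ψ and ψ = 1/2 and 1/2 = 1/2
(ψ and ψ) implies (ψ and ψ) = 1/2 implies 1/2 = 1/2
((ψ and ψ) implies (ψ and ψ)) implies ψ = 1/2 implies 1/2 = 1/2
((ψ and not φ) implies (ψ or (φ implies φ))) and (((ψ and ψ) implies (ψ and ψ)) implies ψ) = 1/2 and 1/2 = 1/2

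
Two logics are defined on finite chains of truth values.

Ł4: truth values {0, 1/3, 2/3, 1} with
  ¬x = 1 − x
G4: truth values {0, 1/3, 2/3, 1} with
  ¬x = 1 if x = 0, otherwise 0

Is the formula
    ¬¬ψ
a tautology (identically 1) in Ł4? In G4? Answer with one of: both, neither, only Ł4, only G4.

neither

In Ł4: at ψ = 0 the value is 0 — not a tautology.
In G4: at ψ = 0 the value is 0 — not a tautology.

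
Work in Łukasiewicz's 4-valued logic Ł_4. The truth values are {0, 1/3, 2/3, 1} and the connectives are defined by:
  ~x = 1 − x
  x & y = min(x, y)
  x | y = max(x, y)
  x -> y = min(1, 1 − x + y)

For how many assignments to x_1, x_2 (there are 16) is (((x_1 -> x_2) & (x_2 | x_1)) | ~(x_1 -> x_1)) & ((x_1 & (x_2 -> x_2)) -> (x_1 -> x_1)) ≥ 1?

x_1 = 0, x_2 = 0 ↦ 0  <
x_1 = 0, x_2 = 1/3 ↦ 1/3  <
x_1 = 0, x_2 = 2/3 ↦ 2/3  <
x_1 = 0, x_2 = 1 ↦ 1  ≥
x_1 = 1/3, x_2 = 0 ↦ 1/3  <
x_1 = 1/3, x_2 = 1/3 ↦ 1/3  <
x_1 = 1/3, x_2 = 2/3 ↦ 2/3  <
x_1 = 1/3, x_2 = 1 ↦ 1  ≥
x_1 = 2/3, x_2 = 0 ↦ 1/3  <
x_1 = 2/3, x_2 = 1/3 ↦ 2/3  <
x_1 = 2/3, x_2 = 2/3 ↦ 2/3  <
x_1 = 2/3, x_2 = 1 ↦ 1  ≥
x_1 = 1, x_2 = 0 ↦ 0  <
x_1 = 1, x_2 = 1/3 ↦ 1/3  <
x_1 = 1, x_2 = 2/3 ↦ 2/3  <
x_1 = 1, x_2 = 1 ↦ 1  ≥
So 4 of the 16 assignments meet the threshold.

4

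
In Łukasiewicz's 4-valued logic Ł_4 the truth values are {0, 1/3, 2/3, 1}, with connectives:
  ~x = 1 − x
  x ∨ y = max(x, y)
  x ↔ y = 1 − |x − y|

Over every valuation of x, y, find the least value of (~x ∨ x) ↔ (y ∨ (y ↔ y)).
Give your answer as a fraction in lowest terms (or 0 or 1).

Take x = 1/3, y = 0:
~x = ~1/3 = 2/3
~x ∨ x = 2/3 ∨ 1/3 = 2/3
y ↔ y = 0 ↔ 0 = 1
y ∨ (y ↔ y) = 0 ∨ 1 = 1
(~x ∨ x) ↔ (y ∨ (y ↔ y)) = 2/3 ↔ 1 = 2/3
No assignment yields a value below 2/3, so this is the minimum.

2/3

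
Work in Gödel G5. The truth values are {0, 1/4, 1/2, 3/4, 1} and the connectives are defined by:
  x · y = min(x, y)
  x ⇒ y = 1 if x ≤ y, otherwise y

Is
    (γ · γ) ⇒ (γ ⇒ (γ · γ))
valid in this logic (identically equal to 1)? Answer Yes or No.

γ = 0 ↦ 1
γ = 1/4 ↦ 1
γ = 1/2 ↦ 1
γ = 3/4 ↦ 1
γ = 1 ↦ 1
Every assignment gives a value ≥ 1.

Yes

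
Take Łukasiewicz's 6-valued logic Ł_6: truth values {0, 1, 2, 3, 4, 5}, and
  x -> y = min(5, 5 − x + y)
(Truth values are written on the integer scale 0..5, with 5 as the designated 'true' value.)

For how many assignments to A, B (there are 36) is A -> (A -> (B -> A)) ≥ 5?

36

value 5: 36 assignments (counts)
So 36 of the 36 assignments meet the threshold.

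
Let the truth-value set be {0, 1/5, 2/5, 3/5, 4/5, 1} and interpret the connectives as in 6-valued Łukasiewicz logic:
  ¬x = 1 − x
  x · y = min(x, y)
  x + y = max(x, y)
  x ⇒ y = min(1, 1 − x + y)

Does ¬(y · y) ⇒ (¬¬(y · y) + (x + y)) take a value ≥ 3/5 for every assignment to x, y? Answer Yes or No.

Counterexample: take x = 0, y = 0.
y · y = 0 · 0 = 0
¬(y · y) = ¬0 = 1
y · y = 0 · 0 = 0
¬(y · y) = ¬0 = 1
¬¬(y · y) = ¬1 = 0
x + y = 0 + 0 = 0
¬¬(y · y) + (x + y) = 0 + 0 = 0
¬(y · y) ⇒ (¬¬(y · y) + (x + y)) = 1 ⇒ 0 = 0
This gives 0, which is below 3/5.

No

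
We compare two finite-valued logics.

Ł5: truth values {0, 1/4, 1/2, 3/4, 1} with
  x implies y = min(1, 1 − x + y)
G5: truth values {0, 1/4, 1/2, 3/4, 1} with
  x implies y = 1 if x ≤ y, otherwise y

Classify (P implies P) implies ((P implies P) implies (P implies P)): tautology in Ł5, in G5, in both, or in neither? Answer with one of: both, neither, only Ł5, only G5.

both

In Ł5: every assignment gives 1 — tautology.
In G5: every assignment gives 1 — tautology.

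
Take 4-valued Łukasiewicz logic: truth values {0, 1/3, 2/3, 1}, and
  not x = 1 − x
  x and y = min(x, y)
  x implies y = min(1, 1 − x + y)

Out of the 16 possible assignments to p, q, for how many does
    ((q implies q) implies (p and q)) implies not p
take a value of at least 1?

11

p = 0, q = 0 ↦ 1  ≥
p = 0, q = 1/3 ↦ 1  ≥
p = 0, q = 2/3 ↦ 1  ≥
p = 0, q = 1 ↦ 1  ≥
p = 1/3, q = 0 ↦ 1  ≥
p = 1/3, q = 1/3 ↦ 1  ≥
p = 1/3, q = 2/3 ↦ 1  ≥
p = 1/3, q = 1 ↦ 1  ≥
p = 2/3, q = 0 ↦ 1  ≥
p = 2/3, q = 1/3 ↦ 1  ≥
p = 2/3, q = 2/3 ↦ 2/3  <
p = 2/3, q = 1 ↦ 2/3  <
p = 1, q = 0 ↦ 1  ≥
p = 1, q = 1/3 ↦ 2/3  <
p = 1, q = 2/3 ↦ 1/3  <
p = 1, q = 1 ↦ 0  <
So 11 of the 16 assignments meet the threshold.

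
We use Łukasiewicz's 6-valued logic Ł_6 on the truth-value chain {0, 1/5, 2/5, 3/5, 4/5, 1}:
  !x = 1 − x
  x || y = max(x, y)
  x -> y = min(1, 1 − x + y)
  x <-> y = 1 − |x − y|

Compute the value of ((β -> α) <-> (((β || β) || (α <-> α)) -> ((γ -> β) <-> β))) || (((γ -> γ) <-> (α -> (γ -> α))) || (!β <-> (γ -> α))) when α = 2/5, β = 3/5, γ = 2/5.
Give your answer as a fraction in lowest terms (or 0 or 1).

1

β -> α = 3/5 -> 2/5 = 4/5
β || β = 3/5 || 3/5 = 3/5
α <-> α = 2/5 <-> 2/5 = 1
(β || β) || (α <-> α) = 3/5 || 1 = 1
γ -> β = 2/5 -> 3/5 = 1
(γ -> β) <-> β = 1 <-> 3/5 = 3/5
((β || β) || (α <-> α)) -> ((γ -> β) <-> β) = 1 -> 3/5 = 3/5
(β -> α) <-> (((β || β) || (α <-> α)) -> ((γ -> β) <-> β)) = 4/5 <-> 3/5 = 4/5
γ -> γ = 2/5 -> 2/5 = 1
γ -> α = 2/5 -> 2/5 = 1
α -> (γ -> α) = 2/5 -> 1 = 1
(γ -> γ) <-> (α -> (γ -> α)) = 1 <-> 1 = 1
!β = !3/5 = 2/5
γ -> α = 2/5 -> 2/5 = 1
!β <-> (γ -> α) = 2/5 <-> 1 = 2/5
((γ -> γ) <-> (α -> (γ -> α))) || (!β <-> (γ -> α)) = 1 || 2/5 = 1
((β -> α) <-> (((β || β) || (α <-> α)) -> ((γ -> β) <-> β))) || (((γ -> γ) <-> (α -> (γ -> α))) || (!β <-> (γ -> α))) = 4/5 || 1 = 1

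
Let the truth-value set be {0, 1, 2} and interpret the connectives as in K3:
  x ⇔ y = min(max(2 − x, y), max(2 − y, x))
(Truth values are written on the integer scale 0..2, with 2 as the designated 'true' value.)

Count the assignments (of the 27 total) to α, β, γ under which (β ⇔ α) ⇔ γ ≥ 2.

4

value 2: 4 assignments (counts)
value 1: 19 assignments
value 0: 4 assignments
So 4 of the 27 assignments meet the threshold.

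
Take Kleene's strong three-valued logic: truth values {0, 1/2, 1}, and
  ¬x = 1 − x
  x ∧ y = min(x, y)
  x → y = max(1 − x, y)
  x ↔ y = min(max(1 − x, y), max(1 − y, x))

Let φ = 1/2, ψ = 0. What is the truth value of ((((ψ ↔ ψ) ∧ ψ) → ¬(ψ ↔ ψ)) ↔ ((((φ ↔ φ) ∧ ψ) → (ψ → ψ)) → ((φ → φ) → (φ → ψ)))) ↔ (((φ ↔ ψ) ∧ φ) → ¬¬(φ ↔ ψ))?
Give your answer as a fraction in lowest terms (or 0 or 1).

ψ ↔ ψ = 0 ↔ 0 = 1
(ψ ↔ ψ) ∧ ψ = 1 ∧ 0 = 0
ψ ↔ ψ = 0 ↔ 0 = 1
¬(ψ ↔ ψ) = ¬1 = 0
((ψ ↔ ψ) ∧ ψ) → ¬(ψ ↔ ψ) = 0 → 0 = 1
φ ↔ φ = 1/2 ↔ 1/2 = 1/2
(φ ↔ φ) ∧ ψ = 1/2 ∧ 0 = 0
ψ → ψ = 0 → 0 = 1
((φ ↔ φ) ∧ ψ) → (ψ → ψ) = 0 → 1 = 1
φ → φ = 1/2 → 1/2 = 1/2
φ → ψ = 1/2 → 0 = 1/2
(φ → φ) → (φ → ψ) = 1/2 → 1/2 = 1/2
(((φ ↔ φ) ∧ ψ) → (ψ → ψ)) → ((φ → φ) → (φ → ψ)) = 1 → 1/2 = 1/2
(((ψ ↔ ψ) ∧ ψ) → ¬(ψ ↔ ψ)) ↔ ((((φ ↔ φ) ∧ ψ) → (ψ → ψ)) → ((φ → φ) → (φ → ψ))) = 1 ↔ 1/2 = 1/2
φ ↔ ψ = 1/2 ↔ 0 = 1/2
(φ ↔ ψ) ∧ φ = 1/2 ∧ 1/2 = 1/2
φ ↔ ψ = 1/2 ↔ 0 = 1/2
¬(φ ↔ ψ) = ¬1/2 = 1/2
¬¬(φ ↔ ψ) = ¬1/2 = 1/2
((φ ↔ ψ) ∧ φ) → ¬¬(φ ↔ ψ) = 1/2 → 1/2 = 1/2
((((ψ ↔ ψ) ∧ ψ) → ¬(ψ ↔ ψ)) ↔ ((((φ ↔ φ) ∧ ψ) → (ψ → ψ)) → ((φ → φ) → (φ → ψ)))) ↔ (((φ ↔ ψ) ∧ φ) → ¬¬(φ ↔ ψ)) = 1/2 ↔ 1/2 = 1/2

1/2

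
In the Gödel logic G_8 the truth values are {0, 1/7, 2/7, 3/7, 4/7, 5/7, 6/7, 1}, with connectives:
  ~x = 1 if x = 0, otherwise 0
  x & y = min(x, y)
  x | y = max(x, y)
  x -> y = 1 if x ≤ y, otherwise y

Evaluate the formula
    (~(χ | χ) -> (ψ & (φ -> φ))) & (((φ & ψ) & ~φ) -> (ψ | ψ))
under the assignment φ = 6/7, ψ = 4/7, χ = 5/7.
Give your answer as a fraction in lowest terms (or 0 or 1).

χ | χ = 5/7 | 5/7 = 5/7
~(χ | χ) = ~5/7 = 0
φ -> φ = 6/7 -> 6/7 = 1
ψ & (φ -> φ) = 4/7 & 1 = 4/7
~(χ | χ) -> (ψ & (φ -> φ)) = 0 -> 4/7 = 1
φ & ψ = 6/7 & 4/7 = 4/7
~φ = ~6/7 = 0
(φ & ψ) & ~φ = 4/7 & 0 = 0
ψ | ψ = 4/7 | 4/7 = 4/7
((φ & ψ) & ~φ) -> (ψ | ψ) = 0 -> 4/7 = 1
(~(χ | χ) -> (ψ & (φ -> φ))) & (((φ & ψ) & ~φ) -> (ψ | ψ)) = 1 & 1 = 1

1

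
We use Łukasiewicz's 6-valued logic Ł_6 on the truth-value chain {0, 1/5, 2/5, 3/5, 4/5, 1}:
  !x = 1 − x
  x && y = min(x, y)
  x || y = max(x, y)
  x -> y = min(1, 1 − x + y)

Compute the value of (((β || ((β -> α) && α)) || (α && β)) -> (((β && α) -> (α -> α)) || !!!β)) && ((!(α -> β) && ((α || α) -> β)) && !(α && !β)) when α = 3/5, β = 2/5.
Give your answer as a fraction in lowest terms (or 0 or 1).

β -> α = 2/5 -> 3/5 = 1
(β -> α) && α = 1 && 3/5 = 3/5
β || ((β -> α) && α) = 2/5 || 3/5 = 3/5
α && β = 3/5 && 2/5 = 2/5
(β || ((β -> α) && α)) || (α && β) = 3/5 || 2/5 = 3/5
β && α = 2/5 && 3/5 = 2/5
α -> α = 3/5 -> 3/5 = 1
(β && α) -> (α -> α) = 2/5 -> 1 = 1
!β = !2/5 = 3/5
!!β = !3/5 = 2/5
!!!β = !2/5 = 3/5
((β && α) -> (α -> α)) || !!!β = 1 || 3/5 = 1
((β || ((β -> α) && α)) || (α && β)) -> (((β && α) -> (α -> α)) || !!!β) = 3/5 -> 1 = 1
α -> β = 3/5 -> 2/5 = 4/5
!(α -> β) = !4/5 = 1/5
α || α = 3/5 || 3/5 = 3/5
(α || α) -> β = 3/5 -> 2/5 = 4/5
!(α -> β) && ((α || α) -> β) = 1/5 && 4/5 = 1/5
!β = !2/5 = 3/5
α && !β = 3/5 && 3/5 = 3/5
!(α && !β) = !3/5 = 2/5
(!(α -> β) && ((α || α) -> β)) && !(α && !β) = 1/5 && 2/5 = 1/5
(((β || ((β -> α) && α)) || (α && β)) -> (((β && α) -> (α -> α)) || !!!β)) && ((!(α -> β) && ((α || α) -> β)) && !(α && !β)) = 1 && 1/5 = 1/5

1/5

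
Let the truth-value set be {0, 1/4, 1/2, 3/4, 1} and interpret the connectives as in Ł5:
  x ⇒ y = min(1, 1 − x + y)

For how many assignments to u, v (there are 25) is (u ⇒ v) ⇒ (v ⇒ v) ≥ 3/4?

25

value 1: 25 assignments (counts)
So 25 of the 25 assignments meet the threshold.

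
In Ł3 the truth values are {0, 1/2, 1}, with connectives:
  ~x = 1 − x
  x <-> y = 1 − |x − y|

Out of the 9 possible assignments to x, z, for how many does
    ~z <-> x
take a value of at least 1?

x = 0, z = 0 ↦ 0  <
x = 0, z = 1/2 ↦ 1/2  <
x = 0, z = 1 ↦ 1  ≥
x = 1/2, z = 0 ↦ 1/2  <
x = 1/2, z = 1/2 ↦ 1  ≥
x = 1/2, z = 1 ↦ 1/2  <
x = 1, z = 0 ↦ 1  ≥
x = 1, z = 1/2 ↦ 1/2  <
x = 1, z = 1 ↦ 0  <
So 3 of the 9 assignments meet the threshold.

3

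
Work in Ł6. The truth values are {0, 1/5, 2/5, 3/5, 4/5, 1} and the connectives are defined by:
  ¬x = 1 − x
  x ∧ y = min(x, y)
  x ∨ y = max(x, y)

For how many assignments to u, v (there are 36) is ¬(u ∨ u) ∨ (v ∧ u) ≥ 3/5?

value 1: 7 assignments (counts)
value 4/5: 9 assignments (counts)
value 3/5: 11 assignments (counts)
value 2/5: 5 assignments
value 1/5: 3 assignments
value 0: 1 assignment
So 27 of the 36 assignments meet the threshold.

27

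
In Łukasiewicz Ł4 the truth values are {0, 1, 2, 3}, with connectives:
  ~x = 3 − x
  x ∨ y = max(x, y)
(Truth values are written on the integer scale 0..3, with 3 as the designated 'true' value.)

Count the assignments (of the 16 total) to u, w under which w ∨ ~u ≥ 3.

7

u = 0, w = 0 ↦ 3  ≥
u = 0, w = 1 ↦ 3  ≥
u = 0, w = 2 ↦ 3  ≥
u = 0, w = 3 ↦ 3  ≥
u = 1, w = 0 ↦ 2  <
u = 1, w = 1 ↦ 2  <
u = 1, w = 2 ↦ 2  <
u = 1, w = 3 ↦ 3  ≥
u = 2, w = 0 ↦ 1  <
u = 2, w = 1 ↦ 1  <
u = 2, w = 2 ↦ 2  <
u = 2, w = 3 ↦ 3  ≥
u = 3, w = 0 ↦ 0  <
u = 3, w = 1 ↦ 1  <
u = 3, w = 2 ↦ 2  <
u = 3, w = 3 ↦ 3  ≥
So 7 of the 16 assignments meet the threshold.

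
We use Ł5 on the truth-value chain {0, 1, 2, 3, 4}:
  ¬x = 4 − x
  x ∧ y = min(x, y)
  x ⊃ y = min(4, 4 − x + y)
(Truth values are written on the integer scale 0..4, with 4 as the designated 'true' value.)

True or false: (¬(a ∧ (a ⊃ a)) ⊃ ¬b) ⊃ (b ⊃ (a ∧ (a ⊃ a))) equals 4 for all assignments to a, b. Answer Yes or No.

Yes

At a = 4, b = 2, for instance:
a ⊃ a = 4 ⊃ 4 = 4
a ∧ (a ⊃ a) = 4 ∧ 4 = 4
¬(a ∧ (a ⊃ a)) = ¬4 = 0
¬b = ¬2 = 2
¬(a ∧ (a ⊃ a)) ⊃ ¬b = 0 ⊃ 2 = 4
b ⊃ (a ∧ (a ⊃ a)) = 2 ⊃ 4 = 4
(¬(a ∧ (a ⊃ a)) ⊃ ¬b) ⊃ (b ⊃ (a ∧ (a ⊃ a))) = 4 ⊃ 4 = 4
and checking the remaining 24 assignments likewise gives ≥ 4 in every case.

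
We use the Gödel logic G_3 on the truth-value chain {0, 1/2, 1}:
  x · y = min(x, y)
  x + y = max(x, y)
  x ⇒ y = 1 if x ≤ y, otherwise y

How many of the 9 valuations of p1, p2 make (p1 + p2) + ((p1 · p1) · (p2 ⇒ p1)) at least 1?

p1 = 0, p2 = 0 ↦ 0  <
p1 = 0, p2 = 1/2 ↦ 1/2  <
p1 = 0, p2 = 1 ↦ 1  ≥
p1 = 1/2, p2 = 0 ↦ 1/2  <
p1 = 1/2, p2 = 1/2 ↦ 1/2  <
p1 = 1/2, p2 = 1 ↦ 1  ≥
p1 = 1, p2 = 0 ↦ 1  ≥
p1 = 1, p2 = 1/2 ↦ 1  ≥
p1 = 1, p2 = 1 ↦ 1  ≥
So 5 of the 9 assignments meet the threshold.

5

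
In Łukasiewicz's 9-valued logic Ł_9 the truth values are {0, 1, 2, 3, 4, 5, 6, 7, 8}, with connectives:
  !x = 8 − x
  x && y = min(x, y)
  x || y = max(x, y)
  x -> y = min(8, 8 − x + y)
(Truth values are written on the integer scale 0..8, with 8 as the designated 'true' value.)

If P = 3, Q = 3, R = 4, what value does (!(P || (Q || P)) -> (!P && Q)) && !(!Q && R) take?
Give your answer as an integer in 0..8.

Q || P = 3 || 3 = 3
P || (Q || P) = 3 || 3 = 3
!(P || (Q || P)) = !3 = 5
!P = !3 = 5
!P && Q = 5 && 3 = 3
!(P || (Q || P)) -> (!P && Q) = 5 -> 3 = 6
!Q = !3 = 5
!Q && R = 5 && 4 = 4
!(!Q && R) = !4 = 4
(!(P || (Q || P)) -> (!P && Q)) && !(!Q && R) = 6 && 4 = 4

4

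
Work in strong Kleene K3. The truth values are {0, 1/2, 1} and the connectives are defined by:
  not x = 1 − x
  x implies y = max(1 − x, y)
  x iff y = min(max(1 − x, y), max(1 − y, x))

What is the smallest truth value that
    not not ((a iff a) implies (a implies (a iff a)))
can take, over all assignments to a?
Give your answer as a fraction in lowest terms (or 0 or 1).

Take a = 1/2:
a iff a = 1/2 iff 1/2 = 1/2
a iff a = 1/2 iff 1/2 = 1/2
a implies (a iff a) = 1/2 implies 1/2 = 1/2
(a iff a) implies (a implies (a iff a)) = 1/2 implies 1/2 = 1/2
not ((a iff a) implies (a implies (a iff a))) = not 1/2 = 1/2
not not ((a iff a) implies (a implies (a iff a))) = not 1/2 = 1/2
No assignment yields a value below 1/2, so this is the minimum.

1/2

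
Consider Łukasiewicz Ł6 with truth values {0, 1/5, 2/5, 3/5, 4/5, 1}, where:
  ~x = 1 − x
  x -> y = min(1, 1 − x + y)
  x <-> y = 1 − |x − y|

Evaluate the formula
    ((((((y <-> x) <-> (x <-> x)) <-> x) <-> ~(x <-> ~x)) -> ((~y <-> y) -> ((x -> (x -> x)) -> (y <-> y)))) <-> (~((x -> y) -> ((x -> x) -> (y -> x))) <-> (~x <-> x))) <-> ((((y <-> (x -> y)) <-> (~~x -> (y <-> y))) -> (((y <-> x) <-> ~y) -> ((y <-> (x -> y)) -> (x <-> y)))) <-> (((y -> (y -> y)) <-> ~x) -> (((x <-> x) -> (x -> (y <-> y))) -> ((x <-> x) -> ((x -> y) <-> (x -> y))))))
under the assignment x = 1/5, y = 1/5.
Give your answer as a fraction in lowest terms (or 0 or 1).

y <-> x = 1/5 <-> 1/5 = 1
x <-> x = 1/5 <-> 1/5 = 1
(y <-> x) <-> (x <-> x) = 1 <-> 1 = 1
((y <-> x) <-> (x <-> x)) <-> x = 1 <-> 1/5 = 1/5
~x = ~1/5 = 4/5
x <-> ~x = 1/5 <-> 4/5 = 2/5
~(x <-> ~x) = ~2/5 = 3/5
(((y <-> x) <-> (x <-> x)) <-> x) <-> ~(x <-> ~x) = 1/5 <-> 3/5 = 3/5
~y = ~1/5 = 4/5
~y <-> y = 4/5 <-> 1/5 = 2/5
x -> x = 1/5 -> 1/5 = 1
x -> (x -> x) = 1/5 -> 1 = 1
y <-> y = 1/5 <-> 1/5 = 1
(x -> (x -> x)) -> (y <-> y) = 1 -> 1 = 1
(~y <-> y) -> ((x -> (x -> x)) -> (y <-> y)) = 2/5 -> 1 = 1
((((y <-> x) <-> (x <-> x)) <-> x) <-> ~(x <-> ~x)) -> ((~y <-> y) -> ((x -> (x -> x)) -> (y <-> y))) = 3/5 -> 1 = 1
x -> y = 1/5 -> 1/5 = 1
x -> x = 1/5 -> 1/5 = 1
y -> x = 1/5 -> 1/5 = 1
(x -> x) -> (y -> x) = 1 -> 1 = 1
(x -> y) -> ((x -> x) -> (y -> x)) = 1 -> 1 = 1
~((x -> y) -> ((x -> x) -> (y -> x))) = ~1 = 0
~x = ~1/5 = 4/5
~x <-> x = 4/5 <-> 1/5 = 2/5
~((x -> y) -> ((x -> x) -> (y -> x))) <-> (~x <-> x) = 0 <-> 2/5 = 3/5
(((((y <-> x) <-> (x <-> x)) <-> x) <-> ~(x <-> ~x)) -> ((~y <-> y) -> ((x -> (x -> x)) -> (y <-> y)))) <-> (~((x -> y) -> ((x -> x) -> (y -> x))) <-> (~x <-> x)) = 1 <-> 3/5 = 3/5
x -> y = 1/5 -> 1/5 = 1
y <-> (x -> y) = 1/5 <-> 1 = 1/5
~x = ~1/5 = 4/5
~~x = ~4/5 = 1/5
y <-> y = 1/5 <-> 1/5 = 1
~~x -> (y <-> y) = 1/5 -> 1 = 1
(y <-> (x -> y)) <-> (~~x -> (y <-> y)) = 1/5 <-> 1 = 1/5
y <-> x = 1/5 <-> 1/5 = 1
~y = ~1/5 = 4/5
(y <-> x) <-> ~y = 1 <-> 4/5 = 4/5
x -> y = 1/5 -> 1/5 = 1
y <-> (x -> y) = 1/5 <-> 1 = 1/5
x <-> y = 1/5 <-> 1/5 = 1
(y <-> (x -> y)) -> (x <-> y) = 1/5 -> 1 = 1
((y <-> x) <-> ~y) -> ((y <-> (x -> y)) -> (x <-> y)) = 4/5 -> 1 = 1
((y <-> (x -> y)) <-> (~~x -> (y <-> y))) -> (((y <-> x) <-> ~y) -> ((y <-> (x -> y)) -> (x <-> y))) = 1/5 -> 1 = 1
y -> y = 1/5 -> 1/5 = 1
y -> (y -> y) = 1/5 -> 1 = 1
~x = ~1/5 = 4/5
(y -> (y -> y)) <-> ~x = 1 <-> 4/5 = 4/5
x <-> x = 1/5 <-> 1/5 = 1
y <-> y = 1/5 <-> 1/5 = 1
x -> (y <-> y) = 1/5 -> 1 = 1
(x <-> x) -> (x -> (y <-> y)) = 1 -> 1 = 1
x <-> x = 1/5 <-> 1/5 = 1
x -> y = 1/5 -> 1/5 = 1
x -> y = 1/5 -> 1/5 = 1
(x -> y) <-> (x -> y) = 1 <-> 1 = 1
(x <-> x) -> ((x -> y) <-> (x -> y)) = 1 -> 1 = 1
((x <-> x) -> (x -> (y <-> y))) -> ((x <-> x) -> ((x -> y) <-> (x -> y))) = 1 -> 1 = 1
((y -> (y -> y)) <-> ~x) -> (((x <-> x) -> (x -> (y <-> y))) -> ((x <-> x) -> ((x -> y) <-> (x -> y)))) = 4/5 -> 1 = 1
(((y <-> (x -> y)) <-> (~~x -> (y <-> y))) -> (((y <-> x) <-> ~y) -> ((y <-> (x -> y)) -> (x <-> y)))) <-> (((y -> (y -> y)) <-> ~x) -> (((x <-> x) -> (x -> (y <-> y))) -> ((x <-> x) -> ((x -> y) <-> (x -> y))))) = 1 <-> 1 = 1
((((((y <-> x) <-> (x <-> x)) <-> x) <-> ~(x <-> ~x)) -> ((~y <-> y) -> ((x -> (x -> x)) -> (y <-> y)))) <-> (~((x -> y) -> ((x -> x) -> (y -> x))) <-> (~x <-> x))) <-> ((((y <-> (x -> y)) <-> (~~x -> (y <-> y))) -> (((y <-> x) <-> ~y) -> ((y <-> (x -> y)) -> (x <-> y)))) <-> (((y -> (y -> y)) <-> ~x) -> (((x <-> x) -> (x -> (y <-> y))) -> ((x <-> x) -> ((x -> y) <-> (x -> y)))))) = 3/5 <-> 1 = 3/5

3/5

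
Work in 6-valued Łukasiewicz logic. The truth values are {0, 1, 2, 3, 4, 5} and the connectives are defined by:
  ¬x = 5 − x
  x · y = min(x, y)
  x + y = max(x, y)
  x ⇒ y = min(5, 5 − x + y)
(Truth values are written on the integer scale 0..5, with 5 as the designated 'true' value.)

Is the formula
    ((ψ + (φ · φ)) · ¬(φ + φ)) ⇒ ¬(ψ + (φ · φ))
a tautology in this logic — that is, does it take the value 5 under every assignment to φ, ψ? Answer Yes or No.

Counterexample: take φ = 0, ψ = 3.
φ · φ = 0 · 0 = 0
ψ + (φ · φ) = 3 + 0 = 3
φ + φ = 0 + 0 = 0
¬(φ + φ) = ¬0 = 5
(ψ + (φ · φ)) · ¬(φ + φ) = 3 · 5 = 3
φ · φ = 0 · 0 = 0
ψ + (φ · φ) = 3 + 0 = 3
¬(ψ + (φ · φ)) = ¬3 = 2
((ψ + (φ · φ)) · ¬(φ + φ)) ⇒ ¬(ψ + (φ · φ)) = 3 ⇒ 2 = 4
This gives 4 ≠ 5.

No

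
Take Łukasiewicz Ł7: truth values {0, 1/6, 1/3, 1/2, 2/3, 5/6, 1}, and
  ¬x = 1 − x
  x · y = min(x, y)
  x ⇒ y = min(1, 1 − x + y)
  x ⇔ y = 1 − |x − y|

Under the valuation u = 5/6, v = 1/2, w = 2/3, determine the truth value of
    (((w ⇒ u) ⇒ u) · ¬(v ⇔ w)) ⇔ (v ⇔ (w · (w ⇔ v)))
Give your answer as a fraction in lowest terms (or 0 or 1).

1/3

w ⇒ u = 2/3 ⇒ 5/6 = 1
(w ⇒ u) ⇒ u = 1 ⇒ 5/6 = 5/6
v ⇔ w = 1/2 ⇔ 2/3 = 5/6
¬(v ⇔ w) = ¬5/6 = 1/6
((w ⇒ u) ⇒ u) · ¬(v ⇔ w) = 5/6 · 1/6 = 1/6
w ⇔ v = 2/3 ⇔ 1/2 = 5/6
w · (w ⇔ v) = 2/3 · 5/6 = 2/3
v ⇔ (w · (w ⇔ v)) = 1/2 ⇔ 2/3 = 5/6
(((w ⇒ u) ⇒ u) · ¬(v ⇔ w)) ⇔ (v ⇔ (w · (w ⇔ v))) = 1/6 ⇔ 5/6 = 1/3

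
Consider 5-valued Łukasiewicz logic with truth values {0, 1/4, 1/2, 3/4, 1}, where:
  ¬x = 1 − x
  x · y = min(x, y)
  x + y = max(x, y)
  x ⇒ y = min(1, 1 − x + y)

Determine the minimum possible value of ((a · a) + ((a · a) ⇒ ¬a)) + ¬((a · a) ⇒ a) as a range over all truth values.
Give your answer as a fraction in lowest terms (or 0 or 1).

3/4

Take a = 3/4:
a · a = 3/4 · 3/4 = 3/4
a · a = 3/4 · 3/4 = 3/4
¬a = ¬3/4 = 1/4
(a · a) ⇒ ¬a = 3/4 ⇒ 1/4 = 1/2
(a · a) + ((a · a) ⇒ ¬a) = 3/4 + 1/2 = 3/4
a · a = 3/4 · 3/4 = 3/4
(a · a) ⇒ a = 3/4 ⇒ 3/4 = 1
¬((a · a) ⇒ a) = ¬1 = 0
((a · a) + ((a · a) ⇒ ¬a)) + ¬((a · a) ⇒ a) = 3/4 + 0 = 3/4
No assignment yields a value below 3/4, so this is the minimum.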